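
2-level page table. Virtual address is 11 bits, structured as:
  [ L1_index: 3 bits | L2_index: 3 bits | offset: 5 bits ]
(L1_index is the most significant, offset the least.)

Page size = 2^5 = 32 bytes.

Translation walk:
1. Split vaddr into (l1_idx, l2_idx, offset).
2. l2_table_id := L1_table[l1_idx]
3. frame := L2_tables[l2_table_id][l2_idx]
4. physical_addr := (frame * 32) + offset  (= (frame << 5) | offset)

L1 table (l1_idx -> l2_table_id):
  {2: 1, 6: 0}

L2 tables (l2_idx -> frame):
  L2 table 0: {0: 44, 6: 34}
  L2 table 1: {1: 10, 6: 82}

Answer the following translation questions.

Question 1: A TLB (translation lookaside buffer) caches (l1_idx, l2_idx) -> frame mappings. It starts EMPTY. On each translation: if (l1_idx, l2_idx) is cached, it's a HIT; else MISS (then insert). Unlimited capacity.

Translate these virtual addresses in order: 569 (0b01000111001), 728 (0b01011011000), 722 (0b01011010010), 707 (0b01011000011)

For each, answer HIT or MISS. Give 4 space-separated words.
Answer: MISS MISS HIT HIT

Derivation:
vaddr=569: (2,1) not in TLB -> MISS, insert
vaddr=728: (2,6) not in TLB -> MISS, insert
vaddr=722: (2,6) in TLB -> HIT
vaddr=707: (2,6) in TLB -> HIT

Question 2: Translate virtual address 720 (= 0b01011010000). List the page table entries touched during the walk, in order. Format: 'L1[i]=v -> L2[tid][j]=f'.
vaddr = 720 = 0b01011010000
Split: l1_idx=2, l2_idx=6, offset=16

Answer: L1[2]=1 -> L2[1][6]=82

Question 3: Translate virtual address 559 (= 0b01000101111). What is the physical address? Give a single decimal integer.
vaddr = 559 = 0b01000101111
Split: l1_idx=2, l2_idx=1, offset=15
L1[2] = 1
L2[1][1] = 10
paddr = 10 * 32 + 15 = 335

Answer: 335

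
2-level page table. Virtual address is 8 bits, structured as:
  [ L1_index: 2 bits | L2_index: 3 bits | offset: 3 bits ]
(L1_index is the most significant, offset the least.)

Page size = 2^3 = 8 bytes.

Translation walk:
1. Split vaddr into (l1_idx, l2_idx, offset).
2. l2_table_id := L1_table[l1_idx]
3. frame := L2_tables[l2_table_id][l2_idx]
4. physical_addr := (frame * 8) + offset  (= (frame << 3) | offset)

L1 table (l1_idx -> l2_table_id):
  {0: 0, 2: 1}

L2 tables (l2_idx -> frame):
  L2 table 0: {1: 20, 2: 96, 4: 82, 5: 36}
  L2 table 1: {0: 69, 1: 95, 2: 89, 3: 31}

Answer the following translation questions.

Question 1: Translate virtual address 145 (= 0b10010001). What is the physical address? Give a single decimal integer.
Answer: 713

Derivation:
vaddr = 145 = 0b10010001
Split: l1_idx=2, l2_idx=2, offset=1
L1[2] = 1
L2[1][2] = 89
paddr = 89 * 8 + 1 = 713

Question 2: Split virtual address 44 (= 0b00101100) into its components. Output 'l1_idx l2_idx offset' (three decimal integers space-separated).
vaddr = 44 = 0b00101100
  top 2 bits -> l1_idx = 0
  next 3 bits -> l2_idx = 5
  bottom 3 bits -> offset = 4

Answer: 0 5 4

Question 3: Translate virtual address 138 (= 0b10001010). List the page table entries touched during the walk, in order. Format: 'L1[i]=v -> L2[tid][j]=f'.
Answer: L1[2]=1 -> L2[1][1]=95

Derivation:
vaddr = 138 = 0b10001010
Split: l1_idx=2, l2_idx=1, offset=2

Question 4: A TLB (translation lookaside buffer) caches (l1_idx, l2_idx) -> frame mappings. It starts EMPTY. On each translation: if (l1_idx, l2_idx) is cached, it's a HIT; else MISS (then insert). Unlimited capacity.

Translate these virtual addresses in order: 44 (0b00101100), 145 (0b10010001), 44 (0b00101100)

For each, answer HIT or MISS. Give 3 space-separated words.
Answer: MISS MISS HIT

Derivation:
vaddr=44: (0,5) not in TLB -> MISS, insert
vaddr=145: (2,2) not in TLB -> MISS, insert
vaddr=44: (0,5) in TLB -> HIT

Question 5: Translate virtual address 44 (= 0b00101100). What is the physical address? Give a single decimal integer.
vaddr = 44 = 0b00101100
Split: l1_idx=0, l2_idx=5, offset=4
L1[0] = 0
L2[0][5] = 36
paddr = 36 * 8 + 4 = 292

Answer: 292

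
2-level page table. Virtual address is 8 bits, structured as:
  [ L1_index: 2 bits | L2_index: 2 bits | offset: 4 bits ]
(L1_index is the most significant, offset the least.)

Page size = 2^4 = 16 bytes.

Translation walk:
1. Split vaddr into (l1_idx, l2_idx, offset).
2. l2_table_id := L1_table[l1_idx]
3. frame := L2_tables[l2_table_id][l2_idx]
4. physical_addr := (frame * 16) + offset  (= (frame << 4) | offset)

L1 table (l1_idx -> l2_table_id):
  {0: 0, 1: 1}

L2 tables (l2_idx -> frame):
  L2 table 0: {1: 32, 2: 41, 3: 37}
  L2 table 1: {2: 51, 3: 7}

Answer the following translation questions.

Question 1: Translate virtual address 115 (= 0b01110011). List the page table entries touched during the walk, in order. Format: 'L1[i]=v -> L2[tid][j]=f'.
vaddr = 115 = 0b01110011
Split: l1_idx=1, l2_idx=3, offset=3

Answer: L1[1]=1 -> L2[1][3]=7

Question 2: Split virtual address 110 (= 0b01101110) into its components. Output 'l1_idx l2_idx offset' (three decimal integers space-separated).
vaddr = 110 = 0b01101110
  top 2 bits -> l1_idx = 1
  next 2 bits -> l2_idx = 2
  bottom 4 bits -> offset = 14

Answer: 1 2 14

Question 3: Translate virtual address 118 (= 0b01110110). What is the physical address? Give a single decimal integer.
Answer: 118

Derivation:
vaddr = 118 = 0b01110110
Split: l1_idx=1, l2_idx=3, offset=6
L1[1] = 1
L2[1][3] = 7
paddr = 7 * 16 + 6 = 118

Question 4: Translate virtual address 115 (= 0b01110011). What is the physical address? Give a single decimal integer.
Answer: 115

Derivation:
vaddr = 115 = 0b01110011
Split: l1_idx=1, l2_idx=3, offset=3
L1[1] = 1
L2[1][3] = 7
paddr = 7 * 16 + 3 = 115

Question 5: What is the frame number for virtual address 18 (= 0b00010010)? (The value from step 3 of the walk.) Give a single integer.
vaddr = 18: l1_idx=0, l2_idx=1
L1[0] = 0; L2[0][1] = 32

Answer: 32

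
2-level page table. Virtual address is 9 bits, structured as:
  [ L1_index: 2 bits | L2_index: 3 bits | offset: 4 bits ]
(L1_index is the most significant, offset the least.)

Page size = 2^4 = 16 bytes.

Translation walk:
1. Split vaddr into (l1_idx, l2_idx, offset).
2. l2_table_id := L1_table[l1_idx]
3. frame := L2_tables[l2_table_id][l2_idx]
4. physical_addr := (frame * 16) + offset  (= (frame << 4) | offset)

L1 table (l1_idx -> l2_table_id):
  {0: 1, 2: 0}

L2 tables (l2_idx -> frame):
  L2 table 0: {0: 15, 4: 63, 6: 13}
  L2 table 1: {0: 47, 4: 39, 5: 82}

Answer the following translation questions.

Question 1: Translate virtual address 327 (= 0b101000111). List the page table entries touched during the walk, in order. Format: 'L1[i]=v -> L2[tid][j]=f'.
vaddr = 327 = 0b101000111
Split: l1_idx=2, l2_idx=4, offset=7

Answer: L1[2]=0 -> L2[0][4]=63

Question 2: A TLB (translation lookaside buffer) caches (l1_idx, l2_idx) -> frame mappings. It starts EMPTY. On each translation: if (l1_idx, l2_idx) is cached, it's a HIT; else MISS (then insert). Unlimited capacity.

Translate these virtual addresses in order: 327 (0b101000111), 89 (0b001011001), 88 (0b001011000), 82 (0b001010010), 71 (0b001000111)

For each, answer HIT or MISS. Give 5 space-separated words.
Answer: MISS MISS HIT HIT MISS

Derivation:
vaddr=327: (2,4) not in TLB -> MISS, insert
vaddr=89: (0,5) not in TLB -> MISS, insert
vaddr=88: (0,5) in TLB -> HIT
vaddr=82: (0,5) in TLB -> HIT
vaddr=71: (0,4) not in TLB -> MISS, insert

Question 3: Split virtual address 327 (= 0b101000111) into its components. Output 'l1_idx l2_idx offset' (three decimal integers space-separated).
Answer: 2 4 7

Derivation:
vaddr = 327 = 0b101000111
  top 2 bits -> l1_idx = 2
  next 3 bits -> l2_idx = 4
  bottom 4 bits -> offset = 7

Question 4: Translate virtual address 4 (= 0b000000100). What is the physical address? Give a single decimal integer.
Answer: 756

Derivation:
vaddr = 4 = 0b000000100
Split: l1_idx=0, l2_idx=0, offset=4
L1[0] = 1
L2[1][0] = 47
paddr = 47 * 16 + 4 = 756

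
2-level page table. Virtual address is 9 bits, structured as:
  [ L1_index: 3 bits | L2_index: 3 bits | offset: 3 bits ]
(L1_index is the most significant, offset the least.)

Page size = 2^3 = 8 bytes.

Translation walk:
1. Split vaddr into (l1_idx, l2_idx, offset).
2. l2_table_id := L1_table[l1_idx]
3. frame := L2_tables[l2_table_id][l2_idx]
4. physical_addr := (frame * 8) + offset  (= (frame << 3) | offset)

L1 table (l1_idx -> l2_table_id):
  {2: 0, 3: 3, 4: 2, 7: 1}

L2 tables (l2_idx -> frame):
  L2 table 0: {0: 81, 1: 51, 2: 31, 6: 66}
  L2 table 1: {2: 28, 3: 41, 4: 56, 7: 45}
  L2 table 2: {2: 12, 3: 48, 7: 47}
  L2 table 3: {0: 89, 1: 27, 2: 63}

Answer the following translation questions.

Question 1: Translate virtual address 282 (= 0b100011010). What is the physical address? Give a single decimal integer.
Answer: 386

Derivation:
vaddr = 282 = 0b100011010
Split: l1_idx=4, l2_idx=3, offset=2
L1[4] = 2
L2[2][3] = 48
paddr = 48 * 8 + 2 = 386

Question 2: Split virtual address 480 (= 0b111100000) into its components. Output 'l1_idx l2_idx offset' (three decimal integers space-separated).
vaddr = 480 = 0b111100000
  top 3 bits -> l1_idx = 7
  next 3 bits -> l2_idx = 4
  bottom 3 bits -> offset = 0

Answer: 7 4 0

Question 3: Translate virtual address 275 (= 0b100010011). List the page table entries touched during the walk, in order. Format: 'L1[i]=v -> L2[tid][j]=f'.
vaddr = 275 = 0b100010011
Split: l1_idx=4, l2_idx=2, offset=3

Answer: L1[4]=2 -> L2[2][2]=12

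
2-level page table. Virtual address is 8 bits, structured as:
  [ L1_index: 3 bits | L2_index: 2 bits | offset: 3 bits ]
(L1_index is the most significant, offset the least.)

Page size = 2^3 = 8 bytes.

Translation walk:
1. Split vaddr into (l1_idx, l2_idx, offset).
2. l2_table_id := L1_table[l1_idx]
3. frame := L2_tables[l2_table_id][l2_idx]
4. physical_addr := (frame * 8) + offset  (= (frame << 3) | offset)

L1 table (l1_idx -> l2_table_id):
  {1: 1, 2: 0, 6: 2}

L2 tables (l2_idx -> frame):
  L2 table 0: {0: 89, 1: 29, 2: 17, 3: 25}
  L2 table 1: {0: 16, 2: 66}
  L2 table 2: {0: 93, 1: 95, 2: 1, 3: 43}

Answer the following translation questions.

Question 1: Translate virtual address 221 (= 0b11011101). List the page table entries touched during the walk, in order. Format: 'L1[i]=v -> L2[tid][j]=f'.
vaddr = 221 = 0b11011101
Split: l1_idx=6, l2_idx=3, offset=5

Answer: L1[6]=2 -> L2[2][3]=43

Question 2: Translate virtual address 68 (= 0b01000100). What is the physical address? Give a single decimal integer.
vaddr = 68 = 0b01000100
Split: l1_idx=2, l2_idx=0, offset=4
L1[2] = 0
L2[0][0] = 89
paddr = 89 * 8 + 4 = 716

Answer: 716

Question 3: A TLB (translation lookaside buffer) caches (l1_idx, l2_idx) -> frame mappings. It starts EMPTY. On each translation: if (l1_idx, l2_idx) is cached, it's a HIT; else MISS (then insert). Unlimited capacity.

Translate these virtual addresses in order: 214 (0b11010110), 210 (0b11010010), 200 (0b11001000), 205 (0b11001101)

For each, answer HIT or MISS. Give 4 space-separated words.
vaddr=214: (6,2) not in TLB -> MISS, insert
vaddr=210: (6,2) in TLB -> HIT
vaddr=200: (6,1) not in TLB -> MISS, insert
vaddr=205: (6,1) in TLB -> HIT

Answer: MISS HIT MISS HIT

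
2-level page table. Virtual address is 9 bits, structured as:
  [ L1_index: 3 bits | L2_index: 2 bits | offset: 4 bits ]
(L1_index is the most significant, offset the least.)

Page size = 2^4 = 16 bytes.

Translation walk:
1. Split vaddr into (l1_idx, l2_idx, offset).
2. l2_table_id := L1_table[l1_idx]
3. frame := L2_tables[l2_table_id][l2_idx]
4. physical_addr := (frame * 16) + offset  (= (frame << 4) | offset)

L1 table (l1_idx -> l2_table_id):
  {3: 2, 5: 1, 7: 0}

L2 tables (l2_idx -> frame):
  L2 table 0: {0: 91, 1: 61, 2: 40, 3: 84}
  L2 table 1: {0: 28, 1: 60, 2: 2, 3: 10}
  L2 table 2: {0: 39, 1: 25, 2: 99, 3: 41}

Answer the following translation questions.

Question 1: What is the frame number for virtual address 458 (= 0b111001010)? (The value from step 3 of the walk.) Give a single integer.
Answer: 91

Derivation:
vaddr = 458: l1_idx=7, l2_idx=0
L1[7] = 0; L2[0][0] = 91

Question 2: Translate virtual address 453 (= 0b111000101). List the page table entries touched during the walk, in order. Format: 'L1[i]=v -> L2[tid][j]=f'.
Answer: L1[7]=0 -> L2[0][0]=91

Derivation:
vaddr = 453 = 0b111000101
Split: l1_idx=7, l2_idx=0, offset=5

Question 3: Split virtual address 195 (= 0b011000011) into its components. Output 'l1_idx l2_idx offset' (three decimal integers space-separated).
Answer: 3 0 3

Derivation:
vaddr = 195 = 0b011000011
  top 3 bits -> l1_idx = 3
  next 2 bits -> l2_idx = 0
  bottom 4 bits -> offset = 3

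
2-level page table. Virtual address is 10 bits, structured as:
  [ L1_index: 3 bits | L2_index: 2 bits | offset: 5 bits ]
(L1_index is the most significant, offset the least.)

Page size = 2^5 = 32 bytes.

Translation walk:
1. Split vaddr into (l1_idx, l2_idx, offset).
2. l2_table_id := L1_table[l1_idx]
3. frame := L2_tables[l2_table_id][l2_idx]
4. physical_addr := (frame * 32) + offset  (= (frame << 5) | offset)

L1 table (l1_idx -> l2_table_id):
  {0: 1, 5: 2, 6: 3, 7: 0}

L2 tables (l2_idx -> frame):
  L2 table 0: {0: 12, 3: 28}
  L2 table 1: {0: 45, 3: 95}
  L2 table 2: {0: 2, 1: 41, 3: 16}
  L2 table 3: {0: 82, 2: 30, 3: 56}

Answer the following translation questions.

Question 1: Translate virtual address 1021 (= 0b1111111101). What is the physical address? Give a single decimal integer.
vaddr = 1021 = 0b1111111101
Split: l1_idx=7, l2_idx=3, offset=29
L1[7] = 0
L2[0][3] = 28
paddr = 28 * 32 + 29 = 925

Answer: 925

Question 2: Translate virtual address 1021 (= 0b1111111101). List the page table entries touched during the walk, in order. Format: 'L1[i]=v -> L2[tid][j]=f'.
vaddr = 1021 = 0b1111111101
Split: l1_idx=7, l2_idx=3, offset=29

Answer: L1[7]=0 -> L2[0][3]=28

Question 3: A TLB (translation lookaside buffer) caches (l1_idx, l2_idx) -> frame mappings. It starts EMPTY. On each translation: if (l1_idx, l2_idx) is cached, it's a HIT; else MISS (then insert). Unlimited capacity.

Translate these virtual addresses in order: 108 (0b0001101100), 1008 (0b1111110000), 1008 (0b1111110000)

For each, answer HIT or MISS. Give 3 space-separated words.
vaddr=108: (0,3) not in TLB -> MISS, insert
vaddr=1008: (7,3) not in TLB -> MISS, insert
vaddr=1008: (7,3) in TLB -> HIT

Answer: MISS MISS HIT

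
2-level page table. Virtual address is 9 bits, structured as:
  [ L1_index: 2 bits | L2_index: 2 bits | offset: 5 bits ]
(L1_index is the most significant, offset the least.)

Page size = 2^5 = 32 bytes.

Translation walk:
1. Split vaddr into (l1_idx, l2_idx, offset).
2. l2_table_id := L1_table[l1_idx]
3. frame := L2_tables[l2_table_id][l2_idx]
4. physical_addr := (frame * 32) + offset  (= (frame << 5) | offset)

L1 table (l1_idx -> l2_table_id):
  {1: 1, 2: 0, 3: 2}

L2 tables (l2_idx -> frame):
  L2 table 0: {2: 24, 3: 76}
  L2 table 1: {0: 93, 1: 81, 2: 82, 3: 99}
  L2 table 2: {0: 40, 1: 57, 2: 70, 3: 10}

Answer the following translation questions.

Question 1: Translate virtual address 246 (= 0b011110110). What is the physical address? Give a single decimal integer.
vaddr = 246 = 0b011110110
Split: l1_idx=1, l2_idx=3, offset=22
L1[1] = 1
L2[1][3] = 99
paddr = 99 * 32 + 22 = 3190

Answer: 3190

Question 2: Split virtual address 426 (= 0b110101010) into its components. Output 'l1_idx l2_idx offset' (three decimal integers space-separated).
vaddr = 426 = 0b110101010
  top 2 bits -> l1_idx = 3
  next 2 bits -> l2_idx = 1
  bottom 5 bits -> offset = 10

Answer: 3 1 10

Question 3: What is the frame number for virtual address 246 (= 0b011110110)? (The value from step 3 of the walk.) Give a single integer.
Answer: 99

Derivation:
vaddr = 246: l1_idx=1, l2_idx=3
L1[1] = 1; L2[1][3] = 99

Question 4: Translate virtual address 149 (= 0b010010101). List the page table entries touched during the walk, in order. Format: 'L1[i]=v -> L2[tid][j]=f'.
vaddr = 149 = 0b010010101
Split: l1_idx=1, l2_idx=0, offset=21

Answer: L1[1]=1 -> L2[1][0]=93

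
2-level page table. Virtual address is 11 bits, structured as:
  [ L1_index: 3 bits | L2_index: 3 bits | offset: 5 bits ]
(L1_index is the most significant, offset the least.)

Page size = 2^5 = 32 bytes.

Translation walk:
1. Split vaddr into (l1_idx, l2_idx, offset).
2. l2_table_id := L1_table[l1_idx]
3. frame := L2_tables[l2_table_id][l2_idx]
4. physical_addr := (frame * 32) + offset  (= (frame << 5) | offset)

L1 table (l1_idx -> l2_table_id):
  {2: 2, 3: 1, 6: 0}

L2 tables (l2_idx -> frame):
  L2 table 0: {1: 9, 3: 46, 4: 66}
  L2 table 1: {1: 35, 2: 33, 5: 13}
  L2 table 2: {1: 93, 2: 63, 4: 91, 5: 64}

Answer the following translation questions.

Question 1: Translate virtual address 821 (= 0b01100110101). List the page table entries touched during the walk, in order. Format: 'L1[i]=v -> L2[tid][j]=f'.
vaddr = 821 = 0b01100110101
Split: l1_idx=3, l2_idx=1, offset=21

Answer: L1[3]=1 -> L2[1][1]=35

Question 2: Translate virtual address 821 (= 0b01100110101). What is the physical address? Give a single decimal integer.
Answer: 1141

Derivation:
vaddr = 821 = 0b01100110101
Split: l1_idx=3, l2_idx=1, offset=21
L1[3] = 1
L2[1][1] = 35
paddr = 35 * 32 + 21 = 1141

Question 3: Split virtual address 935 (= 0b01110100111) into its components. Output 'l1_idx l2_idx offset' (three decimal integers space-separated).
Answer: 3 5 7

Derivation:
vaddr = 935 = 0b01110100111
  top 3 bits -> l1_idx = 3
  next 3 bits -> l2_idx = 5
  bottom 5 bits -> offset = 7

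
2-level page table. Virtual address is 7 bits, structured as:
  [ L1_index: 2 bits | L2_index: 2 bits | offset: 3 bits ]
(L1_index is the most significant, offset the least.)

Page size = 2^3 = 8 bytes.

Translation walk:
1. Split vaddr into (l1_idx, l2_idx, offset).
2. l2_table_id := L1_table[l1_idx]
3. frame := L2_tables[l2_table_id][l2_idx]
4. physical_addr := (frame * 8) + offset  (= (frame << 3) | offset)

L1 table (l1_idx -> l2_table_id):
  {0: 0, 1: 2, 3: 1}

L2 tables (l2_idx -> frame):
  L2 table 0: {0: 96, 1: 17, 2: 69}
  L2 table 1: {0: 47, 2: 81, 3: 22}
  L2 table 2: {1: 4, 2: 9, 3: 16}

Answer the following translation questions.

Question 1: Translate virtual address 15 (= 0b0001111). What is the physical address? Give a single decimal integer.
vaddr = 15 = 0b0001111
Split: l1_idx=0, l2_idx=1, offset=7
L1[0] = 0
L2[0][1] = 17
paddr = 17 * 8 + 7 = 143

Answer: 143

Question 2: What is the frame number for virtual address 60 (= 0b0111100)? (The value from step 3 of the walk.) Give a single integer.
Answer: 16

Derivation:
vaddr = 60: l1_idx=1, l2_idx=3
L1[1] = 2; L2[2][3] = 16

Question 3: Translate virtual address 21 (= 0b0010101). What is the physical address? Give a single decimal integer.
vaddr = 21 = 0b0010101
Split: l1_idx=0, l2_idx=2, offset=5
L1[0] = 0
L2[0][2] = 69
paddr = 69 * 8 + 5 = 557

Answer: 557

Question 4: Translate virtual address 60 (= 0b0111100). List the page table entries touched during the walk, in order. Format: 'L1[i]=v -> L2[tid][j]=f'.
Answer: L1[1]=2 -> L2[2][3]=16

Derivation:
vaddr = 60 = 0b0111100
Split: l1_idx=1, l2_idx=3, offset=4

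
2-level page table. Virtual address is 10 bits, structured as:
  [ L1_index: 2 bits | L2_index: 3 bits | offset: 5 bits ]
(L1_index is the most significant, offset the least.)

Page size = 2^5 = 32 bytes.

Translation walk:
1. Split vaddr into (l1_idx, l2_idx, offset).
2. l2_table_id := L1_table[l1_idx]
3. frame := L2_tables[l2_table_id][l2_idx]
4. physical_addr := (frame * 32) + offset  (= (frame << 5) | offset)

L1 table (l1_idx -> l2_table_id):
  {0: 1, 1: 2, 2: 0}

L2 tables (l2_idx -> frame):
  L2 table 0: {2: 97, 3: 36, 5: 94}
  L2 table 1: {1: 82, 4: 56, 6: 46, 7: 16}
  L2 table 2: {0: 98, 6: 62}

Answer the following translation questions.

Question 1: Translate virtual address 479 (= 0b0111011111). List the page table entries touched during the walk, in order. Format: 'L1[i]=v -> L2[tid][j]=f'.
vaddr = 479 = 0b0111011111
Split: l1_idx=1, l2_idx=6, offset=31

Answer: L1[1]=2 -> L2[2][6]=62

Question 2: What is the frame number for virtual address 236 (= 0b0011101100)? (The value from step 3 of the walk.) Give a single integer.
vaddr = 236: l1_idx=0, l2_idx=7
L1[0] = 1; L2[1][7] = 16

Answer: 16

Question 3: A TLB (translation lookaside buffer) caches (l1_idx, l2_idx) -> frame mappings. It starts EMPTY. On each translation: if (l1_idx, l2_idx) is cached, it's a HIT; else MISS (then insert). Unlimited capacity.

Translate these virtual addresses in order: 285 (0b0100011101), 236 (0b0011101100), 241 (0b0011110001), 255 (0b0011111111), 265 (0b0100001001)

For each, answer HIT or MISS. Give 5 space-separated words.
vaddr=285: (1,0) not in TLB -> MISS, insert
vaddr=236: (0,7) not in TLB -> MISS, insert
vaddr=241: (0,7) in TLB -> HIT
vaddr=255: (0,7) in TLB -> HIT
vaddr=265: (1,0) in TLB -> HIT

Answer: MISS MISS HIT HIT HIT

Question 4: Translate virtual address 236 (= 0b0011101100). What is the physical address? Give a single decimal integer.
Answer: 524

Derivation:
vaddr = 236 = 0b0011101100
Split: l1_idx=0, l2_idx=7, offset=12
L1[0] = 1
L2[1][7] = 16
paddr = 16 * 32 + 12 = 524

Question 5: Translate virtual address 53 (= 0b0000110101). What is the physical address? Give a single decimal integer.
Answer: 2645

Derivation:
vaddr = 53 = 0b0000110101
Split: l1_idx=0, l2_idx=1, offset=21
L1[0] = 1
L2[1][1] = 82
paddr = 82 * 32 + 21 = 2645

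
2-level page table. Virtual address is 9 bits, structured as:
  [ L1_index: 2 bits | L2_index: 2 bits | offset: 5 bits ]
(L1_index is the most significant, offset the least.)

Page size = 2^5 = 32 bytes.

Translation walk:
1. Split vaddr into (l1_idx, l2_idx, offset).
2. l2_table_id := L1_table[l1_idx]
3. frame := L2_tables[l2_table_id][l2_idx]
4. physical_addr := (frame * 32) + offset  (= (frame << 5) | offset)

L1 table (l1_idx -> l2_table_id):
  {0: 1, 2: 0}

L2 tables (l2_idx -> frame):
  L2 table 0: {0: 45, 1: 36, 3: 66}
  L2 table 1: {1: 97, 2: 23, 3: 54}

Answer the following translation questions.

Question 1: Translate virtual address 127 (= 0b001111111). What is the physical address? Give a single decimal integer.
Answer: 1759

Derivation:
vaddr = 127 = 0b001111111
Split: l1_idx=0, l2_idx=3, offset=31
L1[0] = 1
L2[1][3] = 54
paddr = 54 * 32 + 31 = 1759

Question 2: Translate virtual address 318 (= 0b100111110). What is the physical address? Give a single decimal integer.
vaddr = 318 = 0b100111110
Split: l1_idx=2, l2_idx=1, offset=30
L1[2] = 0
L2[0][1] = 36
paddr = 36 * 32 + 30 = 1182

Answer: 1182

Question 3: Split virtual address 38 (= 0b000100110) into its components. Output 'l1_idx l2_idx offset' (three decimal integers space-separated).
vaddr = 38 = 0b000100110
  top 2 bits -> l1_idx = 0
  next 2 bits -> l2_idx = 1
  bottom 5 bits -> offset = 6

Answer: 0 1 6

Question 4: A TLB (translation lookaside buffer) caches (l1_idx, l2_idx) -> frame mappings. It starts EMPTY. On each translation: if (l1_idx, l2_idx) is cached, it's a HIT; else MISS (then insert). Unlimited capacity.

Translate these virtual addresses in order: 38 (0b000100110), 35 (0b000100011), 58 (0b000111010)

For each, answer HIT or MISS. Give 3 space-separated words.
vaddr=38: (0,1) not in TLB -> MISS, insert
vaddr=35: (0,1) in TLB -> HIT
vaddr=58: (0,1) in TLB -> HIT

Answer: MISS HIT HIT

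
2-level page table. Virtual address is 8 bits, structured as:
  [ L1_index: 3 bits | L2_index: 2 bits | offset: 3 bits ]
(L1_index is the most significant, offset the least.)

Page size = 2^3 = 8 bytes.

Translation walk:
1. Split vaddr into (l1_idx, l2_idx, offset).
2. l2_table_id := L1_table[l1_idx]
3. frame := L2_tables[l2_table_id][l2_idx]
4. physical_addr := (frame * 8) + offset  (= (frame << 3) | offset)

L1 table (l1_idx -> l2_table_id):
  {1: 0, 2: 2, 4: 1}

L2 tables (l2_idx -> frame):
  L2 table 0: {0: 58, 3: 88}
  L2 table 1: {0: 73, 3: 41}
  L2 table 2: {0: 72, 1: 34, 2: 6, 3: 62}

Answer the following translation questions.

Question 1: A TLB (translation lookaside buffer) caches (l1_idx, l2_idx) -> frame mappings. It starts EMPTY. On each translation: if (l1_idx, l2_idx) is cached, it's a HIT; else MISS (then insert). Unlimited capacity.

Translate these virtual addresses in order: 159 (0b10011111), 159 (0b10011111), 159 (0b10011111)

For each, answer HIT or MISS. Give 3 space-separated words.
Answer: MISS HIT HIT

Derivation:
vaddr=159: (4,3) not in TLB -> MISS, insert
vaddr=159: (4,3) in TLB -> HIT
vaddr=159: (4,3) in TLB -> HIT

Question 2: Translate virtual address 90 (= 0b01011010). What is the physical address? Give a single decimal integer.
Answer: 498

Derivation:
vaddr = 90 = 0b01011010
Split: l1_idx=2, l2_idx=3, offset=2
L1[2] = 2
L2[2][3] = 62
paddr = 62 * 8 + 2 = 498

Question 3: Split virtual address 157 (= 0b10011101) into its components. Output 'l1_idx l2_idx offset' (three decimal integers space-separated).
vaddr = 157 = 0b10011101
  top 3 bits -> l1_idx = 4
  next 2 bits -> l2_idx = 3
  bottom 3 bits -> offset = 5

Answer: 4 3 5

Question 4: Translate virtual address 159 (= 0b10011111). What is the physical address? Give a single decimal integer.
Answer: 335

Derivation:
vaddr = 159 = 0b10011111
Split: l1_idx=4, l2_idx=3, offset=7
L1[4] = 1
L2[1][3] = 41
paddr = 41 * 8 + 7 = 335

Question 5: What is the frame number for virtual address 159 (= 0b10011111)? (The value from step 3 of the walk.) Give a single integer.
vaddr = 159: l1_idx=4, l2_idx=3
L1[4] = 1; L2[1][3] = 41

Answer: 41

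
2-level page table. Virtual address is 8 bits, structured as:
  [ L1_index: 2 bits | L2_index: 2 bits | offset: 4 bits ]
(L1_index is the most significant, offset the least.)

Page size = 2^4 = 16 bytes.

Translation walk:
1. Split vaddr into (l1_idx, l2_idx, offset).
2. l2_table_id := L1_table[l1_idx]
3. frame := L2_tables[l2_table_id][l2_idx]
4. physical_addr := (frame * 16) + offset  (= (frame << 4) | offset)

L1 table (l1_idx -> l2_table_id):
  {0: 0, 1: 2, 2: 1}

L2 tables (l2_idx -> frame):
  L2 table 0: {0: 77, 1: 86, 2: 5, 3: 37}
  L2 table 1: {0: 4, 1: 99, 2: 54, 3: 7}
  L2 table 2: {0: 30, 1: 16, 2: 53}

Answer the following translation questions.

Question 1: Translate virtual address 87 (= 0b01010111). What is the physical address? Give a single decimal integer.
Answer: 263

Derivation:
vaddr = 87 = 0b01010111
Split: l1_idx=1, l2_idx=1, offset=7
L1[1] = 2
L2[2][1] = 16
paddr = 16 * 16 + 7 = 263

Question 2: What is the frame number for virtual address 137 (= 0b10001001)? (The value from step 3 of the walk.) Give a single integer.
vaddr = 137: l1_idx=2, l2_idx=0
L1[2] = 1; L2[1][0] = 4

Answer: 4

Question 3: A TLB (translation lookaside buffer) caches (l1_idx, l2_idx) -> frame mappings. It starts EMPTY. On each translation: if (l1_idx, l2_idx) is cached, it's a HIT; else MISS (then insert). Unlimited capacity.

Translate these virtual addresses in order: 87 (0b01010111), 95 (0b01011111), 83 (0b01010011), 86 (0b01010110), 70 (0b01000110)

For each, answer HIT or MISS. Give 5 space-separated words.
vaddr=87: (1,1) not in TLB -> MISS, insert
vaddr=95: (1,1) in TLB -> HIT
vaddr=83: (1,1) in TLB -> HIT
vaddr=86: (1,1) in TLB -> HIT
vaddr=70: (1,0) not in TLB -> MISS, insert

Answer: MISS HIT HIT HIT MISS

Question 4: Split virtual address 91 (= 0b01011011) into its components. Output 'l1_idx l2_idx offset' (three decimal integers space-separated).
Answer: 1 1 11

Derivation:
vaddr = 91 = 0b01011011
  top 2 bits -> l1_idx = 1
  next 2 bits -> l2_idx = 1
  bottom 4 bits -> offset = 11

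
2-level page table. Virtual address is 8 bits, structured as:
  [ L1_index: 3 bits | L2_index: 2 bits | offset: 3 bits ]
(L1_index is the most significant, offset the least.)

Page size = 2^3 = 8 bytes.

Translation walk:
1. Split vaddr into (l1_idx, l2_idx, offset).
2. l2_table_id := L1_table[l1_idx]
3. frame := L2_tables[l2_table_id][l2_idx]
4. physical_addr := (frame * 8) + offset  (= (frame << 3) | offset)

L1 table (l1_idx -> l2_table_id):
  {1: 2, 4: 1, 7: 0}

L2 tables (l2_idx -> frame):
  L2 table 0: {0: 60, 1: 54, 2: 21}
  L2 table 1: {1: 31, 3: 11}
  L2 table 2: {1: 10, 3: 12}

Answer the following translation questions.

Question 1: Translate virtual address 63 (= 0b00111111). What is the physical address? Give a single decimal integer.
vaddr = 63 = 0b00111111
Split: l1_idx=1, l2_idx=3, offset=7
L1[1] = 2
L2[2][3] = 12
paddr = 12 * 8 + 7 = 103

Answer: 103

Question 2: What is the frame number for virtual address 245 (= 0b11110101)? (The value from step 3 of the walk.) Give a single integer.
vaddr = 245: l1_idx=7, l2_idx=2
L1[7] = 0; L2[0][2] = 21

Answer: 21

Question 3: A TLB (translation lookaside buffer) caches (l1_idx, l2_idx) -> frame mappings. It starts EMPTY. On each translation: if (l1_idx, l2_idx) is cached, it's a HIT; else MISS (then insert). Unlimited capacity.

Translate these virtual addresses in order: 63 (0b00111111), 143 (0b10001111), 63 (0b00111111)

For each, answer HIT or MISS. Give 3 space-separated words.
vaddr=63: (1,3) not in TLB -> MISS, insert
vaddr=143: (4,1) not in TLB -> MISS, insert
vaddr=63: (1,3) in TLB -> HIT

Answer: MISS MISS HIT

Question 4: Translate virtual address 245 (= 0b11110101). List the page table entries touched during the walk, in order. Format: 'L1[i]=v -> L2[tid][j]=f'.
vaddr = 245 = 0b11110101
Split: l1_idx=7, l2_idx=2, offset=5

Answer: L1[7]=0 -> L2[0][2]=21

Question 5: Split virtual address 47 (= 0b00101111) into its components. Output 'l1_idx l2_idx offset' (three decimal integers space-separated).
Answer: 1 1 7

Derivation:
vaddr = 47 = 0b00101111
  top 3 bits -> l1_idx = 1
  next 2 bits -> l2_idx = 1
  bottom 3 bits -> offset = 7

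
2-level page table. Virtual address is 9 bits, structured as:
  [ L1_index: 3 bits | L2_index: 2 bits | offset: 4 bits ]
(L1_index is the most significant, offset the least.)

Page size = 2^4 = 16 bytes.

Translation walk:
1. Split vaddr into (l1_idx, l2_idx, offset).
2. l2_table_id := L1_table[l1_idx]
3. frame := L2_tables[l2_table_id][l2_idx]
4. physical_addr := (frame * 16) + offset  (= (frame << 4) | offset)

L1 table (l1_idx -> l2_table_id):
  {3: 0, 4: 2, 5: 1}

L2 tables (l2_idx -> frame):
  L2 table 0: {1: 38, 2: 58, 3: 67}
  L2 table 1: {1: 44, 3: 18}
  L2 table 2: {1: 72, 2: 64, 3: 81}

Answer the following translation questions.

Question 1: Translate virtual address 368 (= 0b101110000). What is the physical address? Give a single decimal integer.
vaddr = 368 = 0b101110000
Split: l1_idx=5, l2_idx=3, offset=0
L1[5] = 1
L2[1][3] = 18
paddr = 18 * 16 + 0 = 288

Answer: 288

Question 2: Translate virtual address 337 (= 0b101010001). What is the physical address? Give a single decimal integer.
vaddr = 337 = 0b101010001
Split: l1_idx=5, l2_idx=1, offset=1
L1[5] = 1
L2[1][1] = 44
paddr = 44 * 16 + 1 = 705

Answer: 705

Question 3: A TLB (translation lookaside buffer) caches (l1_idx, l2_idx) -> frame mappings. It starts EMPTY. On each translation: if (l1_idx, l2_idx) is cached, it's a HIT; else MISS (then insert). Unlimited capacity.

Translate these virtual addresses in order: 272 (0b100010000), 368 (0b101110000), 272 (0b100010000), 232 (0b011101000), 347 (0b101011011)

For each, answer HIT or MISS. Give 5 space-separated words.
Answer: MISS MISS HIT MISS MISS

Derivation:
vaddr=272: (4,1) not in TLB -> MISS, insert
vaddr=368: (5,3) not in TLB -> MISS, insert
vaddr=272: (4,1) in TLB -> HIT
vaddr=232: (3,2) not in TLB -> MISS, insert
vaddr=347: (5,1) not in TLB -> MISS, insert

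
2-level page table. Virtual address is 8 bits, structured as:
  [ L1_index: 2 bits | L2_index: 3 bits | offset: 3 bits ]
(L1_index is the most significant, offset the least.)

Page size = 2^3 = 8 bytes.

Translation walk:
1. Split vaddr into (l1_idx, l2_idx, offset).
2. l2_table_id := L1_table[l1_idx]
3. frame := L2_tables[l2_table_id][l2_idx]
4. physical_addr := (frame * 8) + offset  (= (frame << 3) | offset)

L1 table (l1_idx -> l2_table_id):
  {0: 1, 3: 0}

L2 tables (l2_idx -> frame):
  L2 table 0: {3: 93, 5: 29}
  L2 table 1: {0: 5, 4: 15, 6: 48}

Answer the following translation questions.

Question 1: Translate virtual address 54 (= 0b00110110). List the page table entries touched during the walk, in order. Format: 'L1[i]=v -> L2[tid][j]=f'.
Answer: L1[0]=1 -> L2[1][6]=48

Derivation:
vaddr = 54 = 0b00110110
Split: l1_idx=0, l2_idx=6, offset=6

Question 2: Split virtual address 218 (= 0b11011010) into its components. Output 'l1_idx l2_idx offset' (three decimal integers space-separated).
vaddr = 218 = 0b11011010
  top 2 bits -> l1_idx = 3
  next 3 bits -> l2_idx = 3
  bottom 3 bits -> offset = 2

Answer: 3 3 2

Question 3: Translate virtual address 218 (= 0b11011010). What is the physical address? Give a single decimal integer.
vaddr = 218 = 0b11011010
Split: l1_idx=3, l2_idx=3, offset=2
L1[3] = 0
L2[0][3] = 93
paddr = 93 * 8 + 2 = 746

Answer: 746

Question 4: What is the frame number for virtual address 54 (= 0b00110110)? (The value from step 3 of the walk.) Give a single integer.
vaddr = 54: l1_idx=0, l2_idx=6
L1[0] = 1; L2[1][6] = 48

Answer: 48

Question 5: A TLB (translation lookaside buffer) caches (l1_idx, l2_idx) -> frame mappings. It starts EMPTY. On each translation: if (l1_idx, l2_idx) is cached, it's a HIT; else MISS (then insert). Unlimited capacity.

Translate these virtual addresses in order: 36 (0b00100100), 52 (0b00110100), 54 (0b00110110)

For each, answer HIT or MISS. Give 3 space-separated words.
vaddr=36: (0,4) not in TLB -> MISS, insert
vaddr=52: (0,6) not in TLB -> MISS, insert
vaddr=54: (0,6) in TLB -> HIT

Answer: MISS MISS HIT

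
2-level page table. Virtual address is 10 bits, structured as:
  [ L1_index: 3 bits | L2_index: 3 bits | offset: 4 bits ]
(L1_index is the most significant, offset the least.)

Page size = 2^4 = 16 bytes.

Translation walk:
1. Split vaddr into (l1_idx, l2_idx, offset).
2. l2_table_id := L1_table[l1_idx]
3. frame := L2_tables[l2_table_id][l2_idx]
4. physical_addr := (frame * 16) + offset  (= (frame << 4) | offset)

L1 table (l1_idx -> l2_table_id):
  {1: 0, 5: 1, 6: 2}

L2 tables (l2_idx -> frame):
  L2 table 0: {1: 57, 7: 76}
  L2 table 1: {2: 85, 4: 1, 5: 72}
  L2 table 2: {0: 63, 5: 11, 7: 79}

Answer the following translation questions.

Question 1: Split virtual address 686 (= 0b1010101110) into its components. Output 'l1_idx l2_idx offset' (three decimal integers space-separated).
vaddr = 686 = 0b1010101110
  top 3 bits -> l1_idx = 5
  next 3 bits -> l2_idx = 2
  bottom 4 bits -> offset = 14

Answer: 5 2 14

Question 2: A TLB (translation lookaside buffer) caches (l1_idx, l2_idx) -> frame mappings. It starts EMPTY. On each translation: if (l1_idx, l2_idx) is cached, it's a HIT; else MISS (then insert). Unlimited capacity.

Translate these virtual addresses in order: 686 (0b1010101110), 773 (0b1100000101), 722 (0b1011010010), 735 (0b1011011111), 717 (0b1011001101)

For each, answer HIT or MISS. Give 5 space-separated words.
vaddr=686: (5,2) not in TLB -> MISS, insert
vaddr=773: (6,0) not in TLB -> MISS, insert
vaddr=722: (5,5) not in TLB -> MISS, insert
vaddr=735: (5,5) in TLB -> HIT
vaddr=717: (5,4) not in TLB -> MISS, insert

Answer: MISS MISS MISS HIT MISS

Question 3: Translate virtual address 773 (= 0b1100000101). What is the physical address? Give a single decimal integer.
Answer: 1013

Derivation:
vaddr = 773 = 0b1100000101
Split: l1_idx=6, l2_idx=0, offset=5
L1[6] = 2
L2[2][0] = 63
paddr = 63 * 16 + 5 = 1013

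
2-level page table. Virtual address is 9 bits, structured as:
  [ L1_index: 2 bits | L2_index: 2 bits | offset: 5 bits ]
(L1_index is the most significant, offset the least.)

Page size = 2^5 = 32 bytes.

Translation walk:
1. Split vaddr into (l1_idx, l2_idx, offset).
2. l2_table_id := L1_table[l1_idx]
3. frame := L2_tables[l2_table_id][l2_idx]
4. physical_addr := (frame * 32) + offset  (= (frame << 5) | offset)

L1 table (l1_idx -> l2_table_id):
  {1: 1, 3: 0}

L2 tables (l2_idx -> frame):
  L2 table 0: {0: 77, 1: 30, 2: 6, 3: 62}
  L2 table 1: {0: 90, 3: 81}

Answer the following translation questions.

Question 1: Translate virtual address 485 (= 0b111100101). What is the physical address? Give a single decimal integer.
Answer: 1989

Derivation:
vaddr = 485 = 0b111100101
Split: l1_idx=3, l2_idx=3, offset=5
L1[3] = 0
L2[0][3] = 62
paddr = 62 * 32 + 5 = 1989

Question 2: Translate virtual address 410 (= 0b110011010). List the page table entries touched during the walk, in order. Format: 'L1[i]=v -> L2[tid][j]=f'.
Answer: L1[3]=0 -> L2[0][0]=77

Derivation:
vaddr = 410 = 0b110011010
Split: l1_idx=3, l2_idx=0, offset=26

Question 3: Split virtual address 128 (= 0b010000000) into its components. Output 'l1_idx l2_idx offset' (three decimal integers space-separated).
Answer: 1 0 0

Derivation:
vaddr = 128 = 0b010000000
  top 2 bits -> l1_idx = 1
  next 2 bits -> l2_idx = 0
  bottom 5 bits -> offset = 0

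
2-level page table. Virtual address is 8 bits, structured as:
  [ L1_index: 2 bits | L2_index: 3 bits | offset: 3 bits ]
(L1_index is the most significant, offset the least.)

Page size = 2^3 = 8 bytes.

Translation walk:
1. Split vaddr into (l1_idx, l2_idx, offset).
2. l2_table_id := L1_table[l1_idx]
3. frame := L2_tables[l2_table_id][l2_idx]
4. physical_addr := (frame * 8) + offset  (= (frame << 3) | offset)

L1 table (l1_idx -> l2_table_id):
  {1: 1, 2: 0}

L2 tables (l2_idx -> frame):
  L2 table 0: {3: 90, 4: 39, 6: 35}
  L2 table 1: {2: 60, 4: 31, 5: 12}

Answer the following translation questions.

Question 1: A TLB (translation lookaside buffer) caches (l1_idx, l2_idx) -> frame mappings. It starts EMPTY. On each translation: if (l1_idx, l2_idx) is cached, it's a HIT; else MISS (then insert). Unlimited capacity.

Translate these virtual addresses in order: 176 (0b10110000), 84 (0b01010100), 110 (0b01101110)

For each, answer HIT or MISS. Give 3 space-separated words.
Answer: MISS MISS MISS

Derivation:
vaddr=176: (2,6) not in TLB -> MISS, insert
vaddr=84: (1,2) not in TLB -> MISS, insert
vaddr=110: (1,5) not in TLB -> MISS, insert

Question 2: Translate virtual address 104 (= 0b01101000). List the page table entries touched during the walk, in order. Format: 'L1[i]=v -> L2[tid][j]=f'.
vaddr = 104 = 0b01101000
Split: l1_idx=1, l2_idx=5, offset=0

Answer: L1[1]=1 -> L2[1][5]=12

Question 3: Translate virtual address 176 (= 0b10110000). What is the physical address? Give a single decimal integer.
Answer: 280

Derivation:
vaddr = 176 = 0b10110000
Split: l1_idx=2, l2_idx=6, offset=0
L1[2] = 0
L2[0][6] = 35
paddr = 35 * 8 + 0 = 280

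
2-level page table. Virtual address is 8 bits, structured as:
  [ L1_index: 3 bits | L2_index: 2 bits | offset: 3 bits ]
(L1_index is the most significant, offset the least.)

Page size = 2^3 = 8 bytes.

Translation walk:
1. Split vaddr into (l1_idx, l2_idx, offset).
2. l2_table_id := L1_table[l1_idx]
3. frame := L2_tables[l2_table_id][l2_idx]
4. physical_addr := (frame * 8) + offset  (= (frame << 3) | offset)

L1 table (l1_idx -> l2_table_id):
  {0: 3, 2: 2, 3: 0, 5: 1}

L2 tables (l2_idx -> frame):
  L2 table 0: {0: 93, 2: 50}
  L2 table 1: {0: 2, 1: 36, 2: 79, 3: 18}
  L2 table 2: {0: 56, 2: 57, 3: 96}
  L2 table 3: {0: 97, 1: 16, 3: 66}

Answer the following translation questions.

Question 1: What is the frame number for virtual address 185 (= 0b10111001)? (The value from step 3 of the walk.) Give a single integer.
vaddr = 185: l1_idx=5, l2_idx=3
L1[5] = 1; L2[1][3] = 18

Answer: 18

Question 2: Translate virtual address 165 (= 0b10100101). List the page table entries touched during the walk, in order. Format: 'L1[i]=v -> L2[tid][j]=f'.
vaddr = 165 = 0b10100101
Split: l1_idx=5, l2_idx=0, offset=5

Answer: L1[5]=1 -> L2[1][0]=2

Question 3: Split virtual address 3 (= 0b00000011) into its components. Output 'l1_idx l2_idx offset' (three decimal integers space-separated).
vaddr = 3 = 0b00000011
  top 3 bits -> l1_idx = 0
  next 2 bits -> l2_idx = 0
  bottom 3 bits -> offset = 3

Answer: 0 0 3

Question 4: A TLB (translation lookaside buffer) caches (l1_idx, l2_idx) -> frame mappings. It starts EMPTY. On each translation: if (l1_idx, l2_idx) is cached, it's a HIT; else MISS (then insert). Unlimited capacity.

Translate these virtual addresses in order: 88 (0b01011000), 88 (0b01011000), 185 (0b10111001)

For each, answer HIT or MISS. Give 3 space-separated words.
Answer: MISS HIT MISS

Derivation:
vaddr=88: (2,3) not in TLB -> MISS, insert
vaddr=88: (2,3) in TLB -> HIT
vaddr=185: (5,3) not in TLB -> MISS, insert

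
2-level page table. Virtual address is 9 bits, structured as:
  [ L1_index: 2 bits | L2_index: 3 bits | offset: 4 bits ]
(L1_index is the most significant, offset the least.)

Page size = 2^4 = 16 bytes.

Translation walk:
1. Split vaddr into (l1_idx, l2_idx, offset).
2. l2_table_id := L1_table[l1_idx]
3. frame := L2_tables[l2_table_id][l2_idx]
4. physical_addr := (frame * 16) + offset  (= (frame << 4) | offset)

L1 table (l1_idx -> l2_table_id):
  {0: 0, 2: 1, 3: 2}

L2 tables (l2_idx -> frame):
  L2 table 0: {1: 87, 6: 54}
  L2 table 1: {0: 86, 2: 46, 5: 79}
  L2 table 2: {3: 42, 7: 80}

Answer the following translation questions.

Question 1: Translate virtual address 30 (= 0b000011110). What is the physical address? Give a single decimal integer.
vaddr = 30 = 0b000011110
Split: l1_idx=0, l2_idx=1, offset=14
L1[0] = 0
L2[0][1] = 87
paddr = 87 * 16 + 14 = 1406

Answer: 1406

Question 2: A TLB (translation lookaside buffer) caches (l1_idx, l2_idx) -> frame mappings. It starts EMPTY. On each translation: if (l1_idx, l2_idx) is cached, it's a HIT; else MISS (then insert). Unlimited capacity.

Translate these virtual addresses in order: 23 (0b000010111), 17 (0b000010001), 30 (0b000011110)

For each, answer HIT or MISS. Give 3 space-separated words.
vaddr=23: (0,1) not in TLB -> MISS, insert
vaddr=17: (0,1) in TLB -> HIT
vaddr=30: (0,1) in TLB -> HIT

Answer: MISS HIT HIT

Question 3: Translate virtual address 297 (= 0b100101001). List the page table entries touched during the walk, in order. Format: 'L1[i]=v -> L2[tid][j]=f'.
vaddr = 297 = 0b100101001
Split: l1_idx=2, l2_idx=2, offset=9

Answer: L1[2]=1 -> L2[1][2]=46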